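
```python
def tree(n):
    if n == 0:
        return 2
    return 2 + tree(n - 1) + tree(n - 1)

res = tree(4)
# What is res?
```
Call trace (a repeated sub-call is expanded the first time; later identical calls just restate its return value):
tree(n=4)
  tree(n=3)
    tree(n=2)
      tree(n=1)
        tree(n=0)
        -> return 2
        tree(n=0)
        -> return 2
      -> return 6
      tree(n=1) -> return 6  (same call as traced above)
    -> return 14
    tree(n=2) -> return 14  (same call as traced above)
  -> return 30
  tree(n=3) -> return 30  (same call as traced above)
-> return 62

Final answer: 62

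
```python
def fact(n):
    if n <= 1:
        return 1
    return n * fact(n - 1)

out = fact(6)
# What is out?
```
Call trace:
fact(n=6)
  fact(n=5)
    fact(n=4)
      fact(n=3)
        fact(n=2)
          fact(n=1)
          -> return 1
        -> return 2
      -> return 6
    -> return 24
  -> return 120
-> return 720

Final answer: 720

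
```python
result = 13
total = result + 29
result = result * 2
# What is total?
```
Trace:
  result=13
  result=13, total=42
  result=26, total=42

Final answer: 42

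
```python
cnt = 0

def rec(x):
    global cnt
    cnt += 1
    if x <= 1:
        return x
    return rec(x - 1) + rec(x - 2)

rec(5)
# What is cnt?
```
Call trace (a repeated sub-call is expanded the first time; later identical calls just restate its return value):
rec(x=5)
  rec(x=4)
    rec(x=3)
      rec(x=2)
        rec(x=1)
        -> return 1
        rec(x=0)
        -> return 0
      -> return 1
      rec(x=1)
      -> return 1
    -> return 2
    rec(x=2) -> return 1  (same call as traced above)
  -> return 3
  rec(x=3) -> return 2  (same call as traced above)
-> return 5

cnt is incremented once per call, so count the calls in each subtree. Let C(x) = number of calls made by rec(x).
C(0) = C(1) = 1 (base case, no recursion); C(x) = 1 + C(x - 1) + C(x - 2) otherwise.
C(2) = 1 + C(1) + C(0) = 1 + 1 + 1 = 3
C(3) = 1 + C(2) + C(1) = 1 + 3 + 1 = 5
C(4) = 1 + C(3) + C(2) = 1 + 5 + 3 = 9
C(5) = 1 + C(4) + C(3) = 1 + 9 + 5 = 15
cnt = C(5) = 15

Final answer: 15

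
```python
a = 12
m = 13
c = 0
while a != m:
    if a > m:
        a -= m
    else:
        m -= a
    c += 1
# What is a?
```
Trace:
  a=12
  a=12, m=13
  a=12, m=13, c=0
  a=12, m=1, c=1
  a=11, m=1, c=2
  a=10, m=1, c=3
  a=9, m=1, c=4
  a=8, m=1, c=5
  a=7, m=1, c=6
  a=6, m=1, c=7
  a=5, m=1, c=8
  a=4, m=1, c=9
  a=3, m=1, c=10
  a=2, m=1, c=11
  a=1, m=1, c=12

Final answer: 1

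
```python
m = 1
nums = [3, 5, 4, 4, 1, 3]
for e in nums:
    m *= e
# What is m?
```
Trace:
  m=1
  m=3, e=3
  m=15, e=5
  m=60, e=4
  m=240, e=4
  m=240, e=1
  m=720, e=3

Final answer: 720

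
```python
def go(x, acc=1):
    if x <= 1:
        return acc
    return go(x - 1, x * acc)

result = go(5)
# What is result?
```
Call trace:
go(x=5, acc=1)
  go(x=4, acc=5)
    go(x=3, acc=20)
      go(x=2, acc=60)
        go(x=1, acc=120)
        -> return 120
      -> return 120
    -> return 120
  -> return 120
-> return 120

Final answer: 120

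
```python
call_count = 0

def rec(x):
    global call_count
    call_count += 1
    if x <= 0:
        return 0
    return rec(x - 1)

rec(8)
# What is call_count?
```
Call trace:
rec(x=8)
  rec(x=7)
    rec(x=6)
      rec(x=5)
        rec(x=4)
          rec(x=3)
            rec(x=2)
              rec(x=1)
                rec(x=0)
                -> return 0
              -> return 0
            -> return 0
          -> return 0
        -> return 0
      -> return 0
    -> return 0
  -> return 0
-> return 0

call_count is incremented once per call. rec is entered once for each x = 8, 7, 6, 5, 4, 3, 2, 1, 0 (the x <= 0 call returns without recursing), i.e. 8 + 1 calls.
call_count = 9

Final answer: 9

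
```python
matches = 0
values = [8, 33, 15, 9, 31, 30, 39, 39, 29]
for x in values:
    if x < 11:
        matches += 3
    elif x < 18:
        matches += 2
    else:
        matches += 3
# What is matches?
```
Trace:
  matches=0
  matches=3, x=8
  matches=6, x=33
  matches=8, x=15
  matches=11, x=9
  matches=14, x=31
  matches=17, x=30
  matches=20, x=39
  matches=23, x=39
  matches=26, x=29

Final answer: 26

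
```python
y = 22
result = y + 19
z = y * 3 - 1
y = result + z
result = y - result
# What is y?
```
Trace:
  y=22
  y=22, result=41
  y=22, result=41, z=65
  y=106, result=41, z=65
  y=106, result=65, z=65

Final answer: 106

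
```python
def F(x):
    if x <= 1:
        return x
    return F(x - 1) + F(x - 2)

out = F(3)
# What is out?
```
Call trace:
F(x=3)
  F(x=2)
    F(x=1)
    -> return 1
    F(x=0)
    -> return 0
  -> return 1
  F(x=1)
  -> return 1
-> return 2

Final answer: 2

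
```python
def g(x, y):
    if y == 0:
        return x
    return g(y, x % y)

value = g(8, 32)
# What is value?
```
Call trace:
g(x=8, y=32)
  g(x=32, y=8)
    g(x=8, y=0)
    -> return 8
  -> return 8
-> return 8

Final answer: 8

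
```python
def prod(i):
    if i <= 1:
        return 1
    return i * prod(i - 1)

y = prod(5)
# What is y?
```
Call trace:
prod(i=5)
  prod(i=4)
    prod(i=3)
      prod(i=2)
        prod(i=1)
        -> return 1
      -> return 2
    -> return 6
  -> return 24
-> return 120

Final answer: 120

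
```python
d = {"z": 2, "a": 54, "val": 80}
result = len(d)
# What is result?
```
Trace:
  d={'z': 2, 'a': 54, 'val': 80}
  d={'z': 2, 'a': 54, 'val': 80}, result=3

Final answer: 3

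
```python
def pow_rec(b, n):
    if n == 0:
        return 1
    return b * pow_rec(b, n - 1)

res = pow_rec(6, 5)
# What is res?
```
Call trace:
pow_rec(b=6, n=5)
  pow_rec(b=6, n=4)
    pow_rec(b=6, n=3)
      pow_rec(b=6, n=2)
        pow_rec(b=6, n=1)
          pow_rec(b=6, n=0)
          -> return 1
        -> return 6
      -> return 36
    -> return 216
  -> return 1296
-> return 7776

Final answer: 7776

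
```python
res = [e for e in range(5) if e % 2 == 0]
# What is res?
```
Trace:
  e=0
  e=1
  e=2
  e=3
  e=4
  res=[0, 2, 4]

Final answer: [0, 2, 4]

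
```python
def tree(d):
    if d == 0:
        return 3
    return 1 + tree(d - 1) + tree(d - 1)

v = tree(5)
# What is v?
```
Call trace (a repeated sub-call is expanded the first time; later identical calls just restate its return value):
tree(d=5)
  tree(d=4)
    tree(d=3)
      tree(d=2)
        tree(d=1)
          tree(d=0)
          -> return 3
          tree(d=0)
          -> return 3
        -> return 7
        tree(d=1) -> return 7  (same call as traced above)
      -> return 15
      tree(d=2) -> return 15  (same call as traced above)
    -> return 31
    tree(d=3) -> return 31  (same call as traced above)
  -> return 63
  tree(d=4) -> return 63  (same call as traced above)
-> return 127

Final answer: 127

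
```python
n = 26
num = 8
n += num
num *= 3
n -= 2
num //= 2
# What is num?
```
Trace:
  n=26
  n=26, num=8
  n=34, num=8
  n=34, num=24
  n=32, num=24
  n=32, num=12

Final answer: 12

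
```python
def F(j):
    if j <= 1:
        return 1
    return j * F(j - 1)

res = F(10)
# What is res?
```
Call trace:
F(j=10)
  F(j=9)
    F(j=8)
      F(j=7)
        F(j=6)
          F(j=5)
            F(j=4)
              F(j=3)
                F(j=2)
                  F(j=1)
                  -> return 1
                -> return 2
              -> return 6
            -> return 24
          -> return 120
        -> return 720
      -> return 5040
    -> return 40320
  -> return 362880
-> return 3628800

Final answer: 3628800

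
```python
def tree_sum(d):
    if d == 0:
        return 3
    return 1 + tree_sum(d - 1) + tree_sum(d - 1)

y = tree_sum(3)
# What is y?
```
Call trace (a repeated sub-call is expanded the first time; later identical calls just restate its return value):
tree_sum(d=3)
  tree_sum(d=2)
    tree_sum(d=1)
      tree_sum(d=0)
      -> return 3
      tree_sum(d=0)
      -> return 3
    -> return 7
    tree_sum(d=1) -> return 7  (same call as traced above)
  -> return 15
  tree_sum(d=2) -> return 15  (same call as traced above)
-> return 31

Final answer: 31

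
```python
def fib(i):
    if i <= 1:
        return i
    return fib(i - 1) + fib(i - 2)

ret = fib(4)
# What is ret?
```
Call trace (a repeated sub-call is expanded the first time; later identical calls just restate its return value):
fib(i=4)
  fib(i=3)
    fib(i=2)
      fib(i=1)
      -> return 1
      fib(i=0)
      -> return 0
    -> return 1
    fib(i=1)
    -> return 1
  -> return 2
  fib(i=2) -> return 1  (same call as traced above)
-> return 3

Final answer: 3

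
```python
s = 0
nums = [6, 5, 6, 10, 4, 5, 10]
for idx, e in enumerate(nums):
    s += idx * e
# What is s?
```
Trace:
  s=0
  s=0, idx=0, e=6
  s=5, idx=1, e=5
  s=17, idx=2, e=6
  s=47, idx=3, e=10
  s=63, idx=4, e=4
  s=88, idx=5, e=5
  s=148, idx=6, e=10

Final answer: 148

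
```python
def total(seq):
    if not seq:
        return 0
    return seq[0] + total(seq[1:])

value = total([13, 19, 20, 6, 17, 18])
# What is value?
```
Call trace:
total(seq=[13, 19, 20, 6, 17, 18])
  total(seq=[19, 20, 6, 17, 18])
    total(seq=[20, 6, 17, 18])
      total(seq=[6, 17, 18])
        total(seq=[17, 18])
          total(seq=[18])
            total(seq=[])
            -> return 0
          -> return 18
        -> return 35
      -> return 41
    -> return 61
  -> return 80
-> return 93

Final answer: 93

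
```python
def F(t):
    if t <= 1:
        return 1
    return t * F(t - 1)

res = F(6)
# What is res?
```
Call trace:
F(t=6)
  F(t=5)
    F(t=4)
      F(t=3)
        F(t=2)
          F(t=1)
          -> return 1
        -> return 2
      -> return 6
    -> return 24
  -> return 120
-> return 720

Final answer: 720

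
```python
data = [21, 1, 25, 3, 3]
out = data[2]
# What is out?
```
Trace:
  data=[21, 1, 25, 3, 3]
  data=[21, 1, 25, 3, 3], out=25

Final answer: 25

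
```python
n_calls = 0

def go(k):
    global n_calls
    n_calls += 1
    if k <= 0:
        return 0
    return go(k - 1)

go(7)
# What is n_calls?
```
Call trace:
go(k=7)
  go(k=6)
    go(k=5)
      go(k=4)
        go(k=3)
          go(k=2)
            go(k=1)
              go(k=0)
              -> return 0
            -> return 0
          -> return 0
        -> return 0
      -> return 0
    -> return 0
  -> return 0
-> return 0

n_calls is incremented once per call. go is entered once for each k = 7, 6, 5, 4, 3, 2, 1, 0 (the k <= 0 call returns without recursing), i.e. 7 + 1 calls.
n_calls = 8

Final answer: 8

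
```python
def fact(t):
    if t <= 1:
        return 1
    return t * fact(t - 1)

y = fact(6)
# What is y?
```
Call trace:
fact(t=6)
  fact(t=5)
    fact(t=4)
      fact(t=3)
        fact(t=2)
          fact(t=1)
          -> return 1
        -> return 2
      -> return 6
    -> return 24
  -> return 120
-> return 720

Final answer: 720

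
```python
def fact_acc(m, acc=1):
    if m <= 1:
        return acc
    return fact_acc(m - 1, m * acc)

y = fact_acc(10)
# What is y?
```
Call trace:
fact_acc(m=10, acc=1)
  fact_acc(m=9, acc=10)
    fact_acc(m=8, acc=90)
      fact_acc(m=7, acc=720)
        fact_acc(m=6, acc=5040)
          fact_acc(m=5, acc=30240)
            fact_acc(m=4, acc=151200)
              fact_acc(m=3, acc=604800)
                fact_acc(m=2, acc=1814400)
                  fact_acc(m=1, acc=3628800)
                  -> return 3628800
                -> return 3628800
              -> return 3628800
            -> return 3628800
          -> return 3628800
        -> return 3628800
      -> return 3628800
    -> return 3628800
  -> return 3628800
-> return 3628800

Final answer: 3628800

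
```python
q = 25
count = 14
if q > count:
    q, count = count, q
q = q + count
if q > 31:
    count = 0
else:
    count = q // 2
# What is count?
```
Trace:
  q=25
  q=25, count=14
  q=14, count=25
  q=39, count=25
  q=39, count=0

Final answer: 0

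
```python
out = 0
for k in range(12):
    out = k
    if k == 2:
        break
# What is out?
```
Trace:
  out=0
  out=0, k=0
  out=1, k=1
  out=2, k=2

Final answer: 2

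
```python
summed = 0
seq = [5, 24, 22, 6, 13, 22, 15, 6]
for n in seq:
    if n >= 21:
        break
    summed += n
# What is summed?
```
Trace:
  summed=0
  summed=5, n=5
  summed=5, n=24

Final answer: 5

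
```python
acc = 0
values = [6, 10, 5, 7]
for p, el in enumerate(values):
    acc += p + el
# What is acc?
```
Trace:
  acc=0
  acc=6, p=0, el=6
  acc=17, p=1, el=10
  acc=24, p=2, el=5
  acc=34, p=3, el=7

Final answer: 34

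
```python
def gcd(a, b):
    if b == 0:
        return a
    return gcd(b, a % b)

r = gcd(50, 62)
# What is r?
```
Call trace:
gcd(a=50, b=62)
  gcd(a=62, b=50)
    gcd(a=50, b=12)
      gcd(a=12, b=2)
        gcd(a=2, b=0)
        -> return 2
      -> return 2
    -> return 2
  -> return 2
-> return 2

Final answer: 2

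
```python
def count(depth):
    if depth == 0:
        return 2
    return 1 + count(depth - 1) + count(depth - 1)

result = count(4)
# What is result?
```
Call trace (a repeated sub-call is expanded the first time; later identical calls just restate its return value):
count(depth=4)
  count(depth=3)
    count(depth=2)
      count(depth=1)
        count(depth=0)
        -> return 2
        count(depth=0)
        -> return 2
      -> return 5
      count(depth=1) -> return 5  (same call as traced above)
    -> return 11
    count(depth=2) -> return 11  (same call as traced above)
  -> return 23
  count(depth=3) -> return 23  (same call as traced above)
-> return 47

Final answer: 47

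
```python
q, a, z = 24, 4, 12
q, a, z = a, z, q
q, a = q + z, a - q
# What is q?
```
Trace:
  q=24, a=4, z=12
  q=4, a=12, z=24
  q=28, a=8, z=24

Final answer: 28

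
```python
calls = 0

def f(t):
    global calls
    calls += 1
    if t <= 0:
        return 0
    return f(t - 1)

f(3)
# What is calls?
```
Call trace:
f(t=3)
  f(t=2)
    f(t=1)
      f(t=0)
      -> return 0
    -> return 0
  -> return 0
-> return 0

calls is incremented once per call. f is entered once for each t = 3, 2, 1, 0 (the t <= 0 call returns without recursing), i.e. 3 + 1 calls.
calls = 4

Final answer: 4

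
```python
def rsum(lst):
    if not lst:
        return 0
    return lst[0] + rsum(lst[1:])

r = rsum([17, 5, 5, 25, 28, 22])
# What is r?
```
Call trace:
rsum(lst=[17, 5, 5, 25, 28, 22])
  rsum(lst=[5, 5, 25, 28, 22])
    rsum(lst=[5, 25, 28, 22])
      rsum(lst=[25, 28, 22])
        rsum(lst=[28, 22])
          rsum(lst=[22])
            rsum(lst=[])
            -> return 0
          -> return 22
        -> return 50
      -> return 75
    -> return 80
  -> return 85
-> return 102

Final answer: 102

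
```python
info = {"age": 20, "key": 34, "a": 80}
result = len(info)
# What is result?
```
Trace:
  info={'age': 20, 'key': 34, 'a': 80}
  info={'age': 20, 'key': 34, 'a': 80}, result=3

Final answer: 3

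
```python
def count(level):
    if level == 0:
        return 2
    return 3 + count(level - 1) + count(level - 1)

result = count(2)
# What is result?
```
Call trace (a repeated sub-call is expanded the first time; later identical calls just restate its return value):
count(level=2)
  count(level=1)
    count(level=0)
    -> return 2
    count(level=0)
    -> return 2
  -> return 7
  count(level=1) -> return 7  (same call as traced above)
-> return 17

Final answer: 17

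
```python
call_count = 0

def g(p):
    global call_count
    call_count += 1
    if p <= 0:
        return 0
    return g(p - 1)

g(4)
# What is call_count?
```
Call trace:
g(p=4)
  g(p=3)
    g(p=2)
      g(p=1)
        g(p=0)
        -> return 0
      -> return 0
    -> return 0
  -> return 0
-> return 0

call_count is incremented once per call. g is entered once for each p = 4, 3, 2, 1, 0 (the p <= 0 call returns without recursing), i.e. 4 + 1 calls.
call_count = 5

Final answer: 5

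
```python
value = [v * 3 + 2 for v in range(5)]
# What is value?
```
Trace:
  v=0
  v=1
  v=2
  v=3
  v=4
  value=[2, 5, 8, 11, 14]

Final answer: [2, 5, 8, 11, 14]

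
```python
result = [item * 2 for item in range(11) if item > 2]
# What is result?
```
Trace:
  item=0
  item=1
  item=2
  item=3
  item=4
  item=5
  item=6
  item=7
  item=8
  item=9
  item=10
  result=[6, 8, 10, 12, 14, 16, 18, 20]

Final answer: [6, 8, 10, 12, 14, 16, 18, 20]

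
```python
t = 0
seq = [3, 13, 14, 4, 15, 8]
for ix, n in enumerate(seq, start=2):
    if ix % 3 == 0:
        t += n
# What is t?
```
Trace:
  t=0
  t=0, ix=2, n=3
  t=13, ix=3, n=13
  t=13, ix=4, n=14
  t=13, ix=5, n=4
  t=28, ix=6, n=15
  t=28, ix=7, n=8

Final answer: 28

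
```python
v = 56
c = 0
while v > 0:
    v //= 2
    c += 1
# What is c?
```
Trace:
  v=56
  v=56, c=0
  v=28, c=1
  v=14, c=2
  v=7, c=3
  v=3, c=4
  v=1, c=5
  v=0, c=6

Final answer: 6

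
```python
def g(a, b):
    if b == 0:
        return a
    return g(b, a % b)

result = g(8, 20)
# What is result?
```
Call trace:
g(a=8, b=20)
  g(a=20, b=8)
    g(a=8, b=4)
      g(a=4, b=0)
      -> return 4
    -> return 4
  -> return 4
-> return 4

Final answer: 4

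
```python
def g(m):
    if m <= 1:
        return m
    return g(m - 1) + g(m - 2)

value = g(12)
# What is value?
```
Call trace (a repeated sub-call is expanded the first time; later identical calls just restate its return value):
g(m=12)
  g(m=11)
    g(m=10)
      g(m=9)
        g(m=8)
          g(m=7)
            g(m=6)
              g(m=5)
                g(m=4)
                  g(m=3)
                    g(m=2)
                      g(m=1)
                      -> return 1
                      g(m=0)
                      -> return 0
                    -> return 1
                    g(m=1)
                    -> return 1
                  -> return 2
                  g(m=2) -> return 1  (same call as traced above)
                -> return 3
                g(m=3) -> return 2  (same call as traced above)
              -> return 5
              g(m=4) -> return 3  (same call as traced above)
            -> return 8
            g(m=5) -> return 5  (same call as traced above)
          -> return 13
          g(m=6) -> return 8  (same call as traced above)
        -> return 21
        g(m=7) -> return 13  (same call as traced above)
      -> return 34
      g(m=8) -> return 21  (same call as traced above)
    -> return 55
    g(m=9) -> return 34  (same call as traced above)
  -> return 89
  g(m=10) -> return 55  (same call as traced above)
-> return 144

Final answer: 144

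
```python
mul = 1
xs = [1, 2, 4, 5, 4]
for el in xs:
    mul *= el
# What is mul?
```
Trace:
  mul=1
  mul=1, el=1
  mul=2, el=2
  mul=8, el=4
  mul=40, el=5
  mul=160, el=4

Final answer: 160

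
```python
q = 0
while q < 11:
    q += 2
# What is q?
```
Trace:
  q=0
  q=2
  q=4
  q=6
  q=8
  q=10
  q=12

Final answer: 12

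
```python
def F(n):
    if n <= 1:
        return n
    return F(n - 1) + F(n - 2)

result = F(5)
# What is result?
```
Call trace (a repeated sub-call is expanded the first time; later identical calls just restate its return value):
F(n=5)
  F(n=4)
    F(n=3)
      F(n=2)
        F(n=1)
        -> return 1
        F(n=0)
        -> return 0
      -> return 1
      F(n=1)
      -> return 1
    -> return 2
    F(n=2) -> return 1  (same call as traced above)
  -> return 3
  F(n=3) -> return 2  (same call as traced above)
-> return 5

Final answer: 5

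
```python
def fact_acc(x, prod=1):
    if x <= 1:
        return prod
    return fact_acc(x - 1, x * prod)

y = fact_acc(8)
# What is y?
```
Call trace:
fact_acc(x=8, prod=1)
  fact_acc(x=7, prod=8)
    fact_acc(x=6, prod=56)
      fact_acc(x=5, prod=336)
        fact_acc(x=4, prod=1680)
          fact_acc(x=3, prod=6720)
            fact_acc(x=2, prod=20160)
              fact_acc(x=1, prod=40320)
              -> return 40320
            -> return 40320
          -> return 40320
        -> return 40320
      -> return 40320
    -> return 40320
  -> return 40320
-> return 40320

Final answer: 40320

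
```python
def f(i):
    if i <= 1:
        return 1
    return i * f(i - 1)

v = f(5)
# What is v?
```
Call trace:
f(i=5)
  f(i=4)
    f(i=3)
      f(i=2)
        f(i=1)
        -> return 1
      -> return 2
    -> return 6
  -> return 24
-> return 120

Final answer: 120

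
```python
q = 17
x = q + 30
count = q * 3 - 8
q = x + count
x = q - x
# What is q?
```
Trace:
  q=17
  q=17, x=47
  q=17, x=47, count=43
  q=90, x=47, count=43
  q=90, x=43, count=43

Final answer: 90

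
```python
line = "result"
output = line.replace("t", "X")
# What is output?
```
Trace:
  line='result'
  line='result', output='resulX'

Final answer: 'resulX'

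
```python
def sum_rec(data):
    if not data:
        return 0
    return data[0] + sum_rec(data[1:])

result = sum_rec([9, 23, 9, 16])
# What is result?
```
Call trace:
sum_rec(data=[9, 23, 9, 16])
  sum_rec(data=[23, 9, 16])
    sum_rec(data=[9, 16])
      sum_rec(data=[16])
        sum_rec(data=[])
        -> return 0
      -> return 16
    -> return 25
  -> return 48
-> return 57

Final answer: 57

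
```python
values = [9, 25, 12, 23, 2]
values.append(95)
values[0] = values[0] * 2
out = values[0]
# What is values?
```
Trace:
  values=[9, 25, 12, 23, 2]
  values=[9, 25, 12, 23, 2, 95]
  values=[18, 25, 12, 23, 2, 95]
  values=[18, 25, 12, 23, 2, 95], out=18

Final answer: [18, 25, 12, 23, 2, 95]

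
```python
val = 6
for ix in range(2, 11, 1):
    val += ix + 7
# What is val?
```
Trace:
  val=6
  val=15, ix=2
  val=25, ix=3
  val=36, ix=4
  val=48, ix=5
  val=61, ix=6
  val=75, ix=7
  val=90, ix=8
  val=106, ix=9
  val=123, ix=10

Final answer: 123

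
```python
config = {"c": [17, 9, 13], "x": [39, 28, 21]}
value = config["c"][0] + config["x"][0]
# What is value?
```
Trace:
  config={'c': [17, 9, 13], 'x': [39, 28, 21]}
  config={'c': [17, 9, 13], 'x': [39, 28, 21]}, value=56

Final answer: 56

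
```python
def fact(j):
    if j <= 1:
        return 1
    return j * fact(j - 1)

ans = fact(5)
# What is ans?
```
Call trace:
fact(j=5)
  fact(j=4)
    fact(j=3)
      fact(j=2)
        fact(j=1)
        -> return 1
      -> return 2
    -> return 6
  -> return 24
-> return 120

Final answer: 120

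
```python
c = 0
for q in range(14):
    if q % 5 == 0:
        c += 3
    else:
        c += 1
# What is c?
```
Trace:
  c=0
  c=3, q=0
  c=4, q=1
  c=5, q=2
  c=6, q=3
  c=7, q=4
  c=10, q=5
  c=11, q=6
  c=12, q=7
  c=13, q=8
  c=14, q=9
  c=17, q=10
  c=18, q=11
  c=19, q=12
  c=20, q=13

Final answer: 20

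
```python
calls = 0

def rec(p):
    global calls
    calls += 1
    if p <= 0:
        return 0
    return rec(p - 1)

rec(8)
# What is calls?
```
Call trace:
rec(p=8)
  rec(p=7)
    rec(p=6)
      rec(p=5)
        rec(p=4)
          rec(p=3)
            rec(p=2)
              rec(p=1)
                rec(p=0)
                -> return 0
              -> return 0
            -> return 0
          -> return 0
        -> return 0
      -> return 0
    -> return 0
  -> return 0
-> return 0

calls is incremented once per call. rec is entered once for each p = 8, 7, 6, 5, 4, 3, 2, 1, 0 (the p <= 0 call returns without recursing), i.e. 8 + 1 calls.
calls = 9

Final answer: 9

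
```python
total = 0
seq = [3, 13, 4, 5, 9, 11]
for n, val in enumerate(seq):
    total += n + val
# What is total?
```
Trace:
  total=0
  total=3, n=0, val=3
  total=17, n=1, val=13
  total=23, n=2, val=4
  total=31, n=3, val=5
  total=44, n=4, val=9
  total=60, n=5, val=11

Final answer: 60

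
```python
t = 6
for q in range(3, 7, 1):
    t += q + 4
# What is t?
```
Trace:
  t=6
  t=13, q=3
  t=21, q=4
  t=30, q=5
  t=40, q=6

Final answer: 40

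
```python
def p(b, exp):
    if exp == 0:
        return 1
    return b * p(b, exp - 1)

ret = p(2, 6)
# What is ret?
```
Call trace:
p(b=2, exp=6)
  p(b=2, exp=5)
    p(b=2, exp=4)
      p(b=2, exp=3)
        p(b=2, exp=2)
          p(b=2, exp=1)
            p(b=2, exp=0)
            -> return 1
          -> return 2
        -> return 4
      -> return 8
    -> return 16
  -> return 32
-> return 64

Final answer: 64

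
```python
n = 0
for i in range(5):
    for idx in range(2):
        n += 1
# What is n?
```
Trace:
  n=0
  n=1, i=0, idx=0
  n=2, i=0, idx=1
  n=3, i=1, idx=0
  n=4, i=1, idx=1
  n=5, i=2, idx=0
  n=6, i=2, idx=1
  n=7, i=3, idx=0
  n=8, i=3, idx=1
  n=9, i=4, idx=0
  n=10, i=4, idx=1

Final answer: 10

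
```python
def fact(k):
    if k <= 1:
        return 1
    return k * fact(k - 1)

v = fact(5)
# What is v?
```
Call trace:
fact(k=5)
  fact(k=4)
    fact(k=3)
      fact(k=2)
        fact(k=1)
        -> return 1
      -> return 2
    -> return 6
  -> return 24
-> return 120

Final answer: 120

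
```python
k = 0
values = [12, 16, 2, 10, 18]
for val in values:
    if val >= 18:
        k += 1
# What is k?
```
Trace:
  k=0
  k=0, val=12
  k=0, val=16
  k=0, val=2
  k=0, val=10
  k=1, val=18

Final answer: 1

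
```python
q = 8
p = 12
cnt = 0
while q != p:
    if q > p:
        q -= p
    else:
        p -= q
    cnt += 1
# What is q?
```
Trace:
  q=8
  q=8, p=12
  q=8, p=12, cnt=0
  q=8, p=4, cnt=1
  q=4, p=4, cnt=2

Final answer: 4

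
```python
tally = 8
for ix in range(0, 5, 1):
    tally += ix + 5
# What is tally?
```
Trace:
  tally=8
  tally=13, ix=0
  tally=19, ix=1
  tally=26, ix=2
  tally=34, ix=3
  tally=43, ix=4

Final answer: 43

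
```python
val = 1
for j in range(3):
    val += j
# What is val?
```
Trace:
  val=1
  val=1, j=0
  val=2, j=1
  val=4, j=2

Final answer: 4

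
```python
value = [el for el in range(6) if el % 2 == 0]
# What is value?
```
Trace:
  el=0
  el=1
  el=2
  el=3
  el=4
  el=5
  value=[0, 2, 4]

Final answer: [0, 2, 4]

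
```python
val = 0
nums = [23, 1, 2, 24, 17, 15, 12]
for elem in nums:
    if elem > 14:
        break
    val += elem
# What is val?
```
Trace:
  val=0
  val=0, elem=23

Final answer: 0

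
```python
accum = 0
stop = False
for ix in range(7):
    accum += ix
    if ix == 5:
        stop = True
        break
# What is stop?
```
Trace:
  accum=0
  accum=0, stop=False
  accum=0, stop=False, ix=0
  accum=1, stop=False, ix=1
  accum=3, stop=False, ix=2
  accum=6, stop=False, ix=3
  accum=10, stop=False, ix=4
  accum=15, stop=True, ix=5

Final answer: True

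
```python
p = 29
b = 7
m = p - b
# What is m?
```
Trace:
  p=29
  p=29, b=7
  p=29, b=7, m=22

Final answer: 22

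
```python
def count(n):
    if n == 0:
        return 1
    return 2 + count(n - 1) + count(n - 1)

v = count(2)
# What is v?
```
Call trace (a repeated sub-call is expanded the first time; later identical calls just restate its return value):
count(n=2)
  count(n=1)
    count(n=0)
    -> return 1
    count(n=0)
    -> return 1
  -> return 4
  count(n=1) -> return 4  (same call as traced above)
-> return 10

Final answer: 10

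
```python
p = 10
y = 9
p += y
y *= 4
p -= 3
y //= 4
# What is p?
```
Trace:
  p=10
  p=10, y=9
  p=19, y=9
  p=19, y=36
  p=16, y=36
  p=16, y=9

Final answer: 16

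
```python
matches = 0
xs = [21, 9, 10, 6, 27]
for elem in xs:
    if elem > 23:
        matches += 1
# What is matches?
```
Trace:
  matches=0
  matches=0, elem=21
  matches=0, elem=9
  matches=0, elem=10
  matches=0, elem=6
  matches=1, elem=27

Final answer: 1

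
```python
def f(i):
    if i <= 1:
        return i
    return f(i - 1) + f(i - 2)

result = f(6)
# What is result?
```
Call trace (a repeated sub-call is expanded the first time; later identical calls just restate its return value):
f(i=6)
  f(i=5)
    f(i=4)
      f(i=3)
        f(i=2)
          f(i=1)
          -> return 1
          f(i=0)
          -> return 0
        -> return 1
        f(i=1)
        -> return 1
      -> return 2
      f(i=2) -> return 1  (same call as traced above)
    -> return 3
    f(i=3) -> return 2  (same call as traced above)
  -> return 5
  f(i=4) -> return 3  (same call as traced above)
-> return 8

Final answer: 8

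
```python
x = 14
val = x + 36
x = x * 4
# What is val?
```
Trace:
  x=14
  x=14, val=50
  x=56, val=50

Final answer: 50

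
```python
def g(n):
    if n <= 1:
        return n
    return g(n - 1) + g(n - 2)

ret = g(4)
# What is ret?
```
Call trace (a repeated sub-call is expanded the first time; later identical calls just restate its return value):
g(n=4)
  g(n=3)
    g(n=2)
      g(n=1)
      -> return 1
      g(n=0)
      -> return 0
    -> return 1
    g(n=1)
    -> return 1
  -> return 2
  g(n=2) -> return 1  (same call as traced above)
-> return 3

Final answer: 3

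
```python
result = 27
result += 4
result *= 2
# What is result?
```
Trace:
  result=27
  result=31
  result=62

Final answer: 62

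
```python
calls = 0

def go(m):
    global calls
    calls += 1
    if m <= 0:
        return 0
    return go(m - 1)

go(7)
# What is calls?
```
Call trace:
go(m=7)
  go(m=6)
    go(m=5)
      go(m=4)
        go(m=3)
          go(m=2)
            go(m=1)
              go(m=0)
              -> return 0
            -> return 0
          -> return 0
        -> return 0
      -> return 0
    -> return 0
  -> return 0
-> return 0

calls is incremented once per call. go is entered once for each m = 7, 6, 5, 4, 3, 2, 1, 0 (the m <= 0 call returns without recursing), i.e. 7 + 1 calls.
calls = 8

Final answer: 8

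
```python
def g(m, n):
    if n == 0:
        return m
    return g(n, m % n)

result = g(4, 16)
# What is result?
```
Call trace:
g(m=4, n=16)
  g(m=16, n=4)
    g(m=4, n=0)
    -> return 4
  -> return 4
-> return 4

Final answer: 4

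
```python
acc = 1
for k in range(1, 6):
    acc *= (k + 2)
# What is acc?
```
Trace:
  acc=1
  acc=3, k=1
  acc=12, k=2
  acc=60, k=3
  acc=360, k=4
  acc=2520, k=5

Final answer: 2520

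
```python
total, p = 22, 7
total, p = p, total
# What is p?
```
Trace:
  total=22, p=7
  total=7, p=22

Final answer: 22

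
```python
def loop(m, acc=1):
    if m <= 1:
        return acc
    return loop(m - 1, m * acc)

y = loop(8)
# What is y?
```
Call trace:
loop(m=8, acc=1)
  loop(m=7, acc=8)
    loop(m=6, acc=56)
      loop(m=5, acc=336)
        loop(m=4, acc=1680)
          loop(m=3, acc=6720)
            loop(m=2, acc=20160)
              loop(m=1, acc=40320)
              -> return 40320
            -> return 40320
          -> return 40320
        -> return 40320
      -> return 40320
    -> return 40320
  -> return 40320
-> return 40320

Final answer: 40320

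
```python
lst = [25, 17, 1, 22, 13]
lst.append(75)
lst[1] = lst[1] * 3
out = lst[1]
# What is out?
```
Trace:
  lst=[25, 17, 1, 22, 13]
  lst=[25, 17, 1, 22, 13, 75]
  lst=[25, 51, 1, 22, 13, 75]
  lst=[25, 51, 1, 22, 13, 75], out=51

Final answer: 51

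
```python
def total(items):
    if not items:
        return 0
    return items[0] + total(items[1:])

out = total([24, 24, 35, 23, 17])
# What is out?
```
Call trace:
total(items=[24, 24, 35, 23, 17])
  total(items=[24, 35, 23, 17])
    total(items=[35, 23, 17])
      total(items=[23, 17])
        total(items=[17])
          total(items=[])
          -> return 0
        -> return 17
      -> return 40
    -> return 75
  -> return 99
-> return 123

Final answer: 123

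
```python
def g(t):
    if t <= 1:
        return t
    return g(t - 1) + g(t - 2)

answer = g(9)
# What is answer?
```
Call trace (a repeated sub-call is expanded the first time; later identical calls just restate its return value):
g(t=9)
  g(t=8)
    g(t=7)
      g(t=6)
        g(t=5)
          g(t=4)
            g(t=3)
              g(t=2)
                g(t=1)
                -> return 1
                g(t=0)
                -> return 0
              -> return 1
              g(t=1)
              -> return 1
            -> return 2
            g(t=2) -> return 1  (same call as traced above)
          -> return 3
          g(t=3) -> return 2  (same call as traced above)
        -> return 5
        g(t=4) -> return 3  (same call as traced above)
      -> return 8
      g(t=5) -> return 5  (same call as traced above)
    -> return 13
    g(t=6) -> return 8  (same call as traced above)
  -> return 21
  g(t=7) -> return 13  (same call as traced above)
-> return 34

Final answer: 34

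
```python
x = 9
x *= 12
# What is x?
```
Trace:
  x=9
  x=108

Final answer: 108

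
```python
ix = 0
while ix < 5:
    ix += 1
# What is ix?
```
Trace:
  ix=0
  ix=1
  ix=2
  ix=3
  ix=4
  ix=5

Final answer: 5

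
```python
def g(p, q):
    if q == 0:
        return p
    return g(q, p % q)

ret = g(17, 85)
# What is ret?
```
Call trace:
g(p=17, q=85)
  g(p=85, q=17)
    g(p=17, q=0)
    -> return 17
  -> return 17
-> return 17

Final answer: 17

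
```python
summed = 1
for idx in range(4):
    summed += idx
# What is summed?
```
Trace:
  summed=1
  summed=1, idx=0
  summed=2, idx=1
  summed=4, idx=2
  summed=7, idx=3

Final answer: 7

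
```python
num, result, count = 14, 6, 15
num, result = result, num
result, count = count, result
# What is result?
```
Trace:
  num=14, result=6, count=15
  num=6, result=14, count=15
  num=6, result=15, count=14

Final answer: 15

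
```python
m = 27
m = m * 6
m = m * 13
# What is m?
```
Trace:
  m=27
  m=162
  m=2106

Final answer: 2106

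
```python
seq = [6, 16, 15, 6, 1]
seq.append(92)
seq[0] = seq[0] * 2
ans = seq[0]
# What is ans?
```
Trace:
  seq=[6, 16, 15, 6, 1]
  seq=[6, 16, 15, 6, 1, 92]
  seq=[12, 16, 15, 6, 1, 92]
  seq=[12, 16, 15, 6, 1, 92], ans=12

Final answer: 12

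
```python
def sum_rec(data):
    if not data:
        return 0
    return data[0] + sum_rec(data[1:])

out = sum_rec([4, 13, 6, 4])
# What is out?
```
Call trace:
sum_rec(data=[4, 13, 6, 4])
  sum_rec(data=[13, 6, 4])
    sum_rec(data=[6, 4])
      sum_rec(data=[4])
        sum_rec(data=[])
        -> return 0
      -> return 4
    -> return 10
  -> return 23
-> return 27

Final answer: 27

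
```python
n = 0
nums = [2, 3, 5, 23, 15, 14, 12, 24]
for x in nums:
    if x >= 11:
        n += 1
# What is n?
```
Trace:
  n=0
  n=0, x=2
  n=0, x=3
  n=0, x=5
  n=1, x=23
  n=2, x=15
  n=3, x=14
  n=4, x=12
  n=5, x=24

Final answer: 5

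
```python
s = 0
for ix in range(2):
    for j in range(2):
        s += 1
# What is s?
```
Trace:
  s=0
  s=1, ix=0, j=0
  s=2, ix=0, j=1
  s=3, ix=1, j=0
  s=4, ix=1, j=1

Final answer: 4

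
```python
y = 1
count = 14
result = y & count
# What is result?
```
Trace:
  y=1
  y=1, count=14
  y=1, count=14, result=0

Final answer: 0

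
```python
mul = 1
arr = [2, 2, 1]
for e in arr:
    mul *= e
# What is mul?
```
Trace:
  mul=1
  mul=2, e=2
  mul=4, e=2
  mul=4, e=1

Final answer: 4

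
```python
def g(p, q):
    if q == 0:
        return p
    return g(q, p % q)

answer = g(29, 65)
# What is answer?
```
Call trace:
g(p=29, q=65)
  g(p=65, q=29)
    g(p=29, q=7)
      g(p=7, q=1)
        g(p=1, q=0)
        -> return 1
      -> return 1
    -> return 1
  -> return 1
-> return 1

Final answer: 1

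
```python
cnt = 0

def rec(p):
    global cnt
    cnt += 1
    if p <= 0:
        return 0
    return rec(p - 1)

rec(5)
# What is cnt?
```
Call trace:
rec(p=5)
  rec(p=4)
    rec(p=3)
      rec(p=2)
        rec(p=1)
          rec(p=0)
          -> return 0
        -> return 0
      -> return 0
    -> return 0
  -> return 0
-> return 0

cnt is incremented once per call. rec is entered once for each p = 5, 4, 3, 2, 1, 0 (the p <= 0 call returns without recursing), i.e. 5 + 1 calls.
cnt = 6

Final answer: 6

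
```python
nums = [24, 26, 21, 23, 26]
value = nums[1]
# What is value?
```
Trace:
  nums=[24, 26, 21, 23, 26]
  nums=[24, 26, 21, 23, 26], value=26

Final answer: 26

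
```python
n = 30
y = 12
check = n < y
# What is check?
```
Trace:
  n=30
  n=30, y=12
  n=30, y=12, check=False

Final answer: False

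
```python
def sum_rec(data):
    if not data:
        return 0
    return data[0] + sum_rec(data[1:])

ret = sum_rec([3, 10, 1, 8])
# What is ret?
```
Call trace:
sum_rec(data=[3, 10, 1, 8])
  sum_rec(data=[10, 1, 8])
    sum_rec(data=[1, 8])
      sum_rec(data=[8])
        sum_rec(data=[])
        -> return 0
      -> return 8
    -> return 9
  -> return 19
-> return 22

Final answer: 22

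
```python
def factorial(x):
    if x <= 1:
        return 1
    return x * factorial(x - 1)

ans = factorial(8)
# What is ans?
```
Call trace:
factorial(x=8)
  factorial(x=7)
    factorial(x=6)
      factorial(x=5)
        factorial(x=4)
          factorial(x=3)
            factorial(x=2)
              factorial(x=1)
              -> return 1
            -> return 2
          -> return 6
        -> return 24
      -> return 120
    -> return 720
  -> return 5040
-> return 40320

Final answer: 40320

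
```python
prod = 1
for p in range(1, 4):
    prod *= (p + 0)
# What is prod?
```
Trace:
  prod=1
  prod=1, p=1
  prod=2, p=2
  prod=6, p=3

Final answer: 6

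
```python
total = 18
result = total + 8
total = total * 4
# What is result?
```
Trace:
  total=18
  total=18, result=26
  total=72, result=26

Final answer: 26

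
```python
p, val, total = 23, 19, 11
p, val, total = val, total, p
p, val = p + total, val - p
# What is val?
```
Trace:
  p=23, val=19, total=11
  p=19, val=11, total=23
  p=42, val=-8, total=23

Final answer: -8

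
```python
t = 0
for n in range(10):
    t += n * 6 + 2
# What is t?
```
Trace:
  t=0
  t=2, n=0
  t=10, n=1
  t=24, n=2
  t=44, n=3
  t=70, n=4
  t=102, n=5
  t=140, n=6
  t=184, n=7
  t=234, n=8
  t=290, n=9

Final answer: 290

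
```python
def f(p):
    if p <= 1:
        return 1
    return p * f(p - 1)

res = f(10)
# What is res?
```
Call trace:
f(p=10)
  f(p=9)
    f(p=8)
      f(p=7)
        f(p=6)
          f(p=5)
            f(p=4)
              f(p=3)
                f(p=2)
                  f(p=1)
                  -> return 1
                -> return 2
              -> return 6
            -> return 24
          -> return 120
        -> return 720
      -> return 5040
    -> return 40320
  -> return 362880
-> return 3628800

Final answer: 3628800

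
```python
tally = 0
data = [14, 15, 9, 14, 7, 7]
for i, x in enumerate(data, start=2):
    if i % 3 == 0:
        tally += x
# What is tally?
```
Trace:
  tally=0
  tally=0, i=2, x=14
  tally=15, i=3, x=15
  tally=15, i=4, x=9
  tally=15, i=5, x=14
  tally=22, i=6, x=7
  tally=22, i=7, x=7

Final answer: 22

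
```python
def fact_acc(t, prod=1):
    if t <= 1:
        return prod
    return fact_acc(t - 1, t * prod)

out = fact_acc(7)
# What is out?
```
Call trace:
fact_acc(t=7, prod=1)
  fact_acc(t=6, prod=7)
    fact_acc(t=5, prod=42)
      fact_acc(t=4, prod=210)
        fact_acc(t=3, prod=840)
          fact_acc(t=2, prod=2520)
            fact_acc(t=1, prod=5040)
            -> return 5040
          -> return 5040
        -> return 5040
      -> return 5040
    -> return 5040
  -> return 5040
-> return 5040

Final answer: 5040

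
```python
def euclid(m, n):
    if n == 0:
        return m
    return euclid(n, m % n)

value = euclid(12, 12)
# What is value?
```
Call trace:
euclid(m=12, n=12)
  euclid(m=12, n=0)
  -> return 12
-> return 12

Final answer: 12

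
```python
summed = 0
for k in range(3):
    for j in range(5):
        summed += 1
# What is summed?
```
Trace:
  summed=0
  summed=1, k=0, j=0
  summed=2, k=0, j=1
  summed=3, k=0, j=2
  summed=4, k=0, j=3
  summed=5, k=0, j=4
  summed=6, k=1, j=0
  summed=7, k=1, j=1
  summed=8, k=1, j=2
  summed=9, k=1, j=3
  summed=10, k=1, j=4
  summed=11, k=2, j=0
  summed=12, k=2, j=1
  summed=13, k=2, j=2
  summed=14, k=2, j=3
  summed=15, k=2, j=4

Final answer: 15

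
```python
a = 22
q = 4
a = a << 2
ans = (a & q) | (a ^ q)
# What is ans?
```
Trace:
  a=22
  a=22, q=4
  a=88, q=4
  a=88, q=4, ans=92

Final answer: 92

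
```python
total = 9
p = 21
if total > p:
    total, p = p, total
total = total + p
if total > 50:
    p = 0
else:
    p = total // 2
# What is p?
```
Trace:
  total=9
  total=9, p=21
  total=9, p=21
  total=30, p=21
  total=30, p=15

Final answer: 15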